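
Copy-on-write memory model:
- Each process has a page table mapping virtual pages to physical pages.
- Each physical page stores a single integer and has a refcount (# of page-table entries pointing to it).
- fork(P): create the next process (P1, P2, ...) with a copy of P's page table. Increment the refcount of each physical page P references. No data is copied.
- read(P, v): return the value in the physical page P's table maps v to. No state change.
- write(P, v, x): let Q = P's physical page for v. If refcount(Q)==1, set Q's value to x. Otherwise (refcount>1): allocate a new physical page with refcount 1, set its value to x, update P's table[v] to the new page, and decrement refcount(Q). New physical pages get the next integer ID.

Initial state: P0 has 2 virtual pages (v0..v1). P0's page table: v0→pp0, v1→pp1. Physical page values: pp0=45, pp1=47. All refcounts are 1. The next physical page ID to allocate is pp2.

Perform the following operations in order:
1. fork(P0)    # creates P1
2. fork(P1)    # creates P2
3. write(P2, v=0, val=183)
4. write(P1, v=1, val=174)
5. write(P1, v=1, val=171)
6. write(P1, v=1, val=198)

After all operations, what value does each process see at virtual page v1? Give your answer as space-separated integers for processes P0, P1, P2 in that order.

Answer: 47 198 47

Derivation:
Op 1: fork(P0) -> P1. 2 ppages; refcounts: pp0:2 pp1:2
Op 2: fork(P1) -> P2. 2 ppages; refcounts: pp0:3 pp1:3
Op 3: write(P2, v0, 183). refcount(pp0)=3>1 -> COPY to pp2. 3 ppages; refcounts: pp0:2 pp1:3 pp2:1
Op 4: write(P1, v1, 174). refcount(pp1)=3>1 -> COPY to pp3. 4 ppages; refcounts: pp0:2 pp1:2 pp2:1 pp3:1
Op 5: write(P1, v1, 171). refcount(pp3)=1 -> write in place. 4 ppages; refcounts: pp0:2 pp1:2 pp2:1 pp3:1
Op 6: write(P1, v1, 198). refcount(pp3)=1 -> write in place. 4 ppages; refcounts: pp0:2 pp1:2 pp2:1 pp3:1
P0: v1 -> pp1 = 47
P1: v1 -> pp3 = 198
P2: v1 -> pp1 = 47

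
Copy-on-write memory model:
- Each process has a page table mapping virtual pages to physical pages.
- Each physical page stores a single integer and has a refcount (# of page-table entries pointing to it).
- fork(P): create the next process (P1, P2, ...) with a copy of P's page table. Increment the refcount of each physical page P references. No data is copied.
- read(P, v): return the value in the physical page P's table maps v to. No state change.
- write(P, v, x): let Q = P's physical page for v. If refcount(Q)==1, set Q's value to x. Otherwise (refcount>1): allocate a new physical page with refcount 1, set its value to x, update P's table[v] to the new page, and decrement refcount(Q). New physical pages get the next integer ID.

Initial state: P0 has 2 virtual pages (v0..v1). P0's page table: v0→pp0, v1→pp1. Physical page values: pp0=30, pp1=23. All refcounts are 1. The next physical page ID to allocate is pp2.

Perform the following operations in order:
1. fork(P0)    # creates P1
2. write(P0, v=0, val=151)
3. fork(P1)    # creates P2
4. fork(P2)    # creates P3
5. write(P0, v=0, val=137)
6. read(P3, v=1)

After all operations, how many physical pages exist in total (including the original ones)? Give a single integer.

Op 1: fork(P0) -> P1. 2 ppages; refcounts: pp0:2 pp1:2
Op 2: write(P0, v0, 151). refcount(pp0)=2>1 -> COPY to pp2. 3 ppages; refcounts: pp0:1 pp1:2 pp2:1
Op 3: fork(P1) -> P2. 3 ppages; refcounts: pp0:2 pp1:3 pp2:1
Op 4: fork(P2) -> P3. 3 ppages; refcounts: pp0:3 pp1:4 pp2:1
Op 5: write(P0, v0, 137). refcount(pp2)=1 -> write in place. 3 ppages; refcounts: pp0:3 pp1:4 pp2:1
Op 6: read(P3, v1) -> 23. No state change.

Answer: 3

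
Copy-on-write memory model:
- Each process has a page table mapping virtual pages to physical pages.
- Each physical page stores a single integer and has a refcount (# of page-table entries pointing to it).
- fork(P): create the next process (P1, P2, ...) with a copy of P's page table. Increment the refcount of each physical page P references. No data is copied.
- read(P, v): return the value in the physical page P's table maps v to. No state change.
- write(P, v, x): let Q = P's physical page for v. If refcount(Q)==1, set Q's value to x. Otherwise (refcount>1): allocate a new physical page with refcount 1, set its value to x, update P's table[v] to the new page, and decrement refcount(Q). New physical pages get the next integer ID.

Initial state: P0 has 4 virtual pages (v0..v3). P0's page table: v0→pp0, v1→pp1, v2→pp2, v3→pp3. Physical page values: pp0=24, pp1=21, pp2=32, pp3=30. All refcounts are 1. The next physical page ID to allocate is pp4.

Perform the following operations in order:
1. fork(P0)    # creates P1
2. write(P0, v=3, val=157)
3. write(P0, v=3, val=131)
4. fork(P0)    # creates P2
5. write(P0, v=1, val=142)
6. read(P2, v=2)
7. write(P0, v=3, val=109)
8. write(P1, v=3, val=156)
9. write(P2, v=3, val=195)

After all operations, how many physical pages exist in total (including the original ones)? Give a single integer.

Answer: 7

Derivation:
Op 1: fork(P0) -> P1. 4 ppages; refcounts: pp0:2 pp1:2 pp2:2 pp3:2
Op 2: write(P0, v3, 157). refcount(pp3)=2>1 -> COPY to pp4. 5 ppages; refcounts: pp0:2 pp1:2 pp2:2 pp3:1 pp4:1
Op 3: write(P0, v3, 131). refcount(pp4)=1 -> write in place. 5 ppages; refcounts: pp0:2 pp1:2 pp2:2 pp3:1 pp4:1
Op 4: fork(P0) -> P2. 5 ppages; refcounts: pp0:3 pp1:3 pp2:3 pp3:1 pp4:2
Op 5: write(P0, v1, 142). refcount(pp1)=3>1 -> COPY to pp5. 6 ppages; refcounts: pp0:3 pp1:2 pp2:3 pp3:1 pp4:2 pp5:1
Op 6: read(P2, v2) -> 32. No state change.
Op 7: write(P0, v3, 109). refcount(pp4)=2>1 -> COPY to pp6. 7 ppages; refcounts: pp0:3 pp1:2 pp2:3 pp3:1 pp4:1 pp5:1 pp6:1
Op 8: write(P1, v3, 156). refcount(pp3)=1 -> write in place. 7 ppages; refcounts: pp0:3 pp1:2 pp2:3 pp3:1 pp4:1 pp5:1 pp6:1
Op 9: write(P2, v3, 195). refcount(pp4)=1 -> write in place. 7 ppages; refcounts: pp0:3 pp1:2 pp2:3 pp3:1 pp4:1 pp5:1 pp6:1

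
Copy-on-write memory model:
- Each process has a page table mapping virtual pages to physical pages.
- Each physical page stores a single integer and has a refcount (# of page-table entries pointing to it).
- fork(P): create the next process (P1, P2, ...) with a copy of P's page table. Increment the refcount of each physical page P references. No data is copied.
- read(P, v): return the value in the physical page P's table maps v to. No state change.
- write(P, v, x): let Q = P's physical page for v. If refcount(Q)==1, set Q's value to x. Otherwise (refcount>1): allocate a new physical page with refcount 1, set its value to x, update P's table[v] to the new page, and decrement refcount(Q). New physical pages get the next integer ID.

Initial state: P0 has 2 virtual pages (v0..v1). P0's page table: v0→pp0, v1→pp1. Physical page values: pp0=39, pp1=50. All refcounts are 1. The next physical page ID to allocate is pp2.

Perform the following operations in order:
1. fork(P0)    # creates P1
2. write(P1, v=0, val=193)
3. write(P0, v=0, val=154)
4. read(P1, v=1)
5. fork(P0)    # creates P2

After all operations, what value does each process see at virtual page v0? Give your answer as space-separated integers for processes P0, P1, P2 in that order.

Op 1: fork(P0) -> P1. 2 ppages; refcounts: pp0:2 pp1:2
Op 2: write(P1, v0, 193). refcount(pp0)=2>1 -> COPY to pp2. 3 ppages; refcounts: pp0:1 pp1:2 pp2:1
Op 3: write(P0, v0, 154). refcount(pp0)=1 -> write in place. 3 ppages; refcounts: pp0:1 pp1:2 pp2:1
Op 4: read(P1, v1) -> 50. No state change.
Op 5: fork(P0) -> P2. 3 ppages; refcounts: pp0:2 pp1:3 pp2:1
P0: v0 -> pp0 = 154
P1: v0 -> pp2 = 193
P2: v0 -> pp0 = 154

Answer: 154 193 154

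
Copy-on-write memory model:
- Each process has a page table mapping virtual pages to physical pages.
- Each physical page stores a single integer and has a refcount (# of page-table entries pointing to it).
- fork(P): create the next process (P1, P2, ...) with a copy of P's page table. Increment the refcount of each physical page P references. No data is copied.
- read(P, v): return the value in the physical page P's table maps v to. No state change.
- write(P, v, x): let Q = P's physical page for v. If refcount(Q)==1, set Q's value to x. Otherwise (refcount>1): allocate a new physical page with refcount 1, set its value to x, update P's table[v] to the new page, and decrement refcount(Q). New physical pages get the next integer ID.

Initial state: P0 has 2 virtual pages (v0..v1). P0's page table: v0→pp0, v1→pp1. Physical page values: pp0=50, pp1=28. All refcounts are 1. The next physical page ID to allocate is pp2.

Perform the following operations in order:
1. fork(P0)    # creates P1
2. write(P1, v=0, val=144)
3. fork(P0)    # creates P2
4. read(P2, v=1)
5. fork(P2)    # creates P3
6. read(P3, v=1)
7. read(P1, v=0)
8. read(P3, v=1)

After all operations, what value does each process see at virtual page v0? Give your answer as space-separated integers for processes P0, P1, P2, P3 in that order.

Op 1: fork(P0) -> P1. 2 ppages; refcounts: pp0:2 pp1:2
Op 2: write(P1, v0, 144). refcount(pp0)=2>1 -> COPY to pp2. 3 ppages; refcounts: pp0:1 pp1:2 pp2:1
Op 3: fork(P0) -> P2. 3 ppages; refcounts: pp0:2 pp1:3 pp2:1
Op 4: read(P2, v1) -> 28. No state change.
Op 5: fork(P2) -> P3. 3 ppages; refcounts: pp0:3 pp1:4 pp2:1
Op 6: read(P3, v1) -> 28. No state change.
Op 7: read(P1, v0) -> 144. No state change.
Op 8: read(P3, v1) -> 28. No state change.
P0: v0 -> pp0 = 50
P1: v0 -> pp2 = 144
P2: v0 -> pp0 = 50
P3: v0 -> pp0 = 50

Answer: 50 144 50 50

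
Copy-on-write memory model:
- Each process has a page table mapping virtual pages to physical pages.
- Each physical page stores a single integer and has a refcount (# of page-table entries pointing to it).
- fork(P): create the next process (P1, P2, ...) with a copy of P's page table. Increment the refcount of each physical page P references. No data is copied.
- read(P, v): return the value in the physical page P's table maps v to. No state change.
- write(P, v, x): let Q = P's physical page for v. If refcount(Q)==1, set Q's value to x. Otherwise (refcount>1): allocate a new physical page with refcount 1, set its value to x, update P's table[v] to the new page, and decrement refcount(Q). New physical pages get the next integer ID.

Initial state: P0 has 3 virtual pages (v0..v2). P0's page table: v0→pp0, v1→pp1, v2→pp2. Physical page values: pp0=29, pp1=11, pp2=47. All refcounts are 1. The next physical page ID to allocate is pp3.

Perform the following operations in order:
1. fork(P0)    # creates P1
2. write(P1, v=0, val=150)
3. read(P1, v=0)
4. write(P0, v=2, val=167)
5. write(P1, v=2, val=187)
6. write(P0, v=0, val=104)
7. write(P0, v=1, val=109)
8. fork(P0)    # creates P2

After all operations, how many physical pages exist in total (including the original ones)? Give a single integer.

Answer: 6

Derivation:
Op 1: fork(P0) -> P1. 3 ppages; refcounts: pp0:2 pp1:2 pp2:2
Op 2: write(P1, v0, 150). refcount(pp0)=2>1 -> COPY to pp3. 4 ppages; refcounts: pp0:1 pp1:2 pp2:2 pp3:1
Op 3: read(P1, v0) -> 150. No state change.
Op 4: write(P0, v2, 167). refcount(pp2)=2>1 -> COPY to pp4. 5 ppages; refcounts: pp0:1 pp1:2 pp2:1 pp3:1 pp4:1
Op 5: write(P1, v2, 187). refcount(pp2)=1 -> write in place. 5 ppages; refcounts: pp0:1 pp1:2 pp2:1 pp3:1 pp4:1
Op 6: write(P0, v0, 104). refcount(pp0)=1 -> write in place. 5 ppages; refcounts: pp0:1 pp1:2 pp2:1 pp3:1 pp4:1
Op 7: write(P0, v1, 109). refcount(pp1)=2>1 -> COPY to pp5. 6 ppages; refcounts: pp0:1 pp1:1 pp2:1 pp3:1 pp4:1 pp5:1
Op 8: fork(P0) -> P2. 6 ppages; refcounts: pp0:2 pp1:1 pp2:1 pp3:1 pp4:2 pp5:2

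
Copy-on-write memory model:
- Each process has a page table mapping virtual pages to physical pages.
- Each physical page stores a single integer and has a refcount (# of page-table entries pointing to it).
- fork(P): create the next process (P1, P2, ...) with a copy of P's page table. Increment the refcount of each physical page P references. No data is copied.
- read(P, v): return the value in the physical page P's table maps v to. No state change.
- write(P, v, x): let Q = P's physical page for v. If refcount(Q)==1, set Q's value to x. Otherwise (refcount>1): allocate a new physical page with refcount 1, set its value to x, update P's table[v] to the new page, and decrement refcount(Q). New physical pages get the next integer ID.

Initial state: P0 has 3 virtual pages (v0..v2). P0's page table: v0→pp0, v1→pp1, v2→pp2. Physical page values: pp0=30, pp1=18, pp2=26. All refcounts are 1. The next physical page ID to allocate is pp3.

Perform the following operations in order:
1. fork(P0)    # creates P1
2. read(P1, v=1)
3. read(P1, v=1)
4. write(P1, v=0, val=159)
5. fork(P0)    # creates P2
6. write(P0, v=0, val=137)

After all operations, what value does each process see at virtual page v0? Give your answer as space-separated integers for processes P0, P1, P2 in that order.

Answer: 137 159 30

Derivation:
Op 1: fork(P0) -> P1. 3 ppages; refcounts: pp0:2 pp1:2 pp2:2
Op 2: read(P1, v1) -> 18. No state change.
Op 3: read(P1, v1) -> 18. No state change.
Op 4: write(P1, v0, 159). refcount(pp0)=2>1 -> COPY to pp3. 4 ppages; refcounts: pp0:1 pp1:2 pp2:2 pp3:1
Op 5: fork(P0) -> P2. 4 ppages; refcounts: pp0:2 pp1:3 pp2:3 pp3:1
Op 6: write(P0, v0, 137). refcount(pp0)=2>1 -> COPY to pp4. 5 ppages; refcounts: pp0:1 pp1:3 pp2:3 pp3:1 pp4:1
P0: v0 -> pp4 = 137
P1: v0 -> pp3 = 159
P2: v0 -> pp0 = 30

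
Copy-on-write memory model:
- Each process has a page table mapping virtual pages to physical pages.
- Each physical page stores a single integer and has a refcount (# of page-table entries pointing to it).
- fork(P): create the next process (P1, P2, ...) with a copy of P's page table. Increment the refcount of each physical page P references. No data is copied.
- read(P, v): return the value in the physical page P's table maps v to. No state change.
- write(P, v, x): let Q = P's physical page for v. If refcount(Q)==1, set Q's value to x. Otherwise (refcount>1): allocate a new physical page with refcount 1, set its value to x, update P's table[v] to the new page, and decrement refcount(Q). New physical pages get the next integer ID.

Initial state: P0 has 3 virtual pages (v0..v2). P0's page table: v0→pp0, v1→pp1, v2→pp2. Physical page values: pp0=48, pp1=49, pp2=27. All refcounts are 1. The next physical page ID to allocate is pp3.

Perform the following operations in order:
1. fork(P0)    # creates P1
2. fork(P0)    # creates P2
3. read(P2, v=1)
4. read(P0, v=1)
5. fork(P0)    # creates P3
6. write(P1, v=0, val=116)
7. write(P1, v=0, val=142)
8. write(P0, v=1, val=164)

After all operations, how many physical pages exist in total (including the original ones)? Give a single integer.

Op 1: fork(P0) -> P1. 3 ppages; refcounts: pp0:2 pp1:2 pp2:2
Op 2: fork(P0) -> P2. 3 ppages; refcounts: pp0:3 pp1:3 pp2:3
Op 3: read(P2, v1) -> 49. No state change.
Op 4: read(P0, v1) -> 49. No state change.
Op 5: fork(P0) -> P3. 3 ppages; refcounts: pp0:4 pp1:4 pp2:4
Op 6: write(P1, v0, 116). refcount(pp0)=4>1 -> COPY to pp3. 4 ppages; refcounts: pp0:3 pp1:4 pp2:4 pp3:1
Op 7: write(P1, v0, 142). refcount(pp3)=1 -> write in place. 4 ppages; refcounts: pp0:3 pp1:4 pp2:4 pp3:1
Op 8: write(P0, v1, 164). refcount(pp1)=4>1 -> COPY to pp4. 5 ppages; refcounts: pp0:3 pp1:3 pp2:4 pp3:1 pp4:1

Answer: 5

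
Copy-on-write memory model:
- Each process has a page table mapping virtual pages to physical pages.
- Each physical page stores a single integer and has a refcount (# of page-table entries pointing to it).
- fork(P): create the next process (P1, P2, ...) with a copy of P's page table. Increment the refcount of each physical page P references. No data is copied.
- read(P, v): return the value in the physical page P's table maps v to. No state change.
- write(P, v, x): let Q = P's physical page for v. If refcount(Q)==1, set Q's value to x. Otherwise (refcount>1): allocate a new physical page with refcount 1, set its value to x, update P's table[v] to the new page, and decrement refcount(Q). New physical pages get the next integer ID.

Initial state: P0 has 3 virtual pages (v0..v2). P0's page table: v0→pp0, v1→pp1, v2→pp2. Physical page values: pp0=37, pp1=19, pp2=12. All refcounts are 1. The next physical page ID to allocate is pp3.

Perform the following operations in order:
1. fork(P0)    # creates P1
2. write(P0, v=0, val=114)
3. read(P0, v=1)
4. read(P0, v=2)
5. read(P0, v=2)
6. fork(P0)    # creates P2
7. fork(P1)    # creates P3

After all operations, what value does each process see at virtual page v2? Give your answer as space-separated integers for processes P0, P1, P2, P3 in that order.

Op 1: fork(P0) -> P1. 3 ppages; refcounts: pp0:2 pp1:2 pp2:2
Op 2: write(P0, v0, 114). refcount(pp0)=2>1 -> COPY to pp3. 4 ppages; refcounts: pp0:1 pp1:2 pp2:2 pp3:1
Op 3: read(P0, v1) -> 19. No state change.
Op 4: read(P0, v2) -> 12. No state change.
Op 5: read(P0, v2) -> 12. No state change.
Op 6: fork(P0) -> P2. 4 ppages; refcounts: pp0:1 pp1:3 pp2:3 pp3:2
Op 7: fork(P1) -> P3. 4 ppages; refcounts: pp0:2 pp1:4 pp2:4 pp3:2
P0: v2 -> pp2 = 12
P1: v2 -> pp2 = 12
P2: v2 -> pp2 = 12
P3: v2 -> pp2 = 12

Answer: 12 12 12 12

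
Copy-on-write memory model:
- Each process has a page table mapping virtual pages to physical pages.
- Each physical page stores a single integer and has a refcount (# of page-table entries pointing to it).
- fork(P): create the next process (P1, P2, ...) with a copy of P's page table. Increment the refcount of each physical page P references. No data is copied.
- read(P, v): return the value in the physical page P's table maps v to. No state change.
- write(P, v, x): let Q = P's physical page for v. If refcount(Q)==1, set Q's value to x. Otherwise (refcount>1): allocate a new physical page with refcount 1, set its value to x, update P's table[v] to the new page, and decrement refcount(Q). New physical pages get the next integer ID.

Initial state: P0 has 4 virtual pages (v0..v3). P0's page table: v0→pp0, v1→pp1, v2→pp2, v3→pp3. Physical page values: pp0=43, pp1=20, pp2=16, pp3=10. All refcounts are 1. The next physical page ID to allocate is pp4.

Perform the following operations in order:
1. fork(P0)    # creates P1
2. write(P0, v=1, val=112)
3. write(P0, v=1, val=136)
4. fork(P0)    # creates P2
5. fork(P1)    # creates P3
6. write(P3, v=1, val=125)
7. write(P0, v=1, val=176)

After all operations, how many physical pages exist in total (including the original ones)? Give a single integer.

Answer: 7

Derivation:
Op 1: fork(P0) -> P1. 4 ppages; refcounts: pp0:2 pp1:2 pp2:2 pp3:2
Op 2: write(P0, v1, 112). refcount(pp1)=2>1 -> COPY to pp4. 5 ppages; refcounts: pp0:2 pp1:1 pp2:2 pp3:2 pp4:1
Op 3: write(P0, v1, 136). refcount(pp4)=1 -> write in place. 5 ppages; refcounts: pp0:2 pp1:1 pp2:2 pp3:2 pp4:1
Op 4: fork(P0) -> P2. 5 ppages; refcounts: pp0:3 pp1:1 pp2:3 pp3:3 pp4:2
Op 5: fork(P1) -> P3. 5 ppages; refcounts: pp0:4 pp1:2 pp2:4 pp3:4 pp4:2
Op 6: write(P3, v1, 125). refcount(pp1)=2>1 -> COPY to pp5. 6 ppages; refcounts: pp0:4 pp1:1 pp2:4 pp3:4 pp4:2 pp5:1
Op 7: write(P0, v1, 176). refcount(pp4)=2>1 -> COPY to pp6. 7 ppages; refcounts: pp0:4 pp1:1 pp2:4 pp3:4 pp4:1 pp5:1 pp6:1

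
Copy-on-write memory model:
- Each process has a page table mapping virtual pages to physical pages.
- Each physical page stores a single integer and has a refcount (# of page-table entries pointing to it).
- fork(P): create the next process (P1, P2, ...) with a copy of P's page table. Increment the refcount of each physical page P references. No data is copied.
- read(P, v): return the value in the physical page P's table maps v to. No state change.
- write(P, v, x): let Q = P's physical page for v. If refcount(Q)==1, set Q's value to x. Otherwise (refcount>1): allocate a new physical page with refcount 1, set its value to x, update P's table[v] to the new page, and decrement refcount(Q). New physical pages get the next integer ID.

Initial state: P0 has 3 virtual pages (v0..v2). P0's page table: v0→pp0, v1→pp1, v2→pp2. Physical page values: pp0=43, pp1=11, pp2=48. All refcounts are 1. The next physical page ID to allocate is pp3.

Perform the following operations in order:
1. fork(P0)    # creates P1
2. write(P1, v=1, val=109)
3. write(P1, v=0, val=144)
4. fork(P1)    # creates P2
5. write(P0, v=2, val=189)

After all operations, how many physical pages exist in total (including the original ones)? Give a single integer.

Op 1: fork(P0) -> P1. 3 ppages; refcounts: pp0:2 pp1:2 pp2:2
Op 2: write(P1, v1, 109). refcount(pp1)=2>1 -> COPY to pp3. 4 ppages; refcounts: pp0:2 pp1:1 pp2:2 pp3:1
Op 3: write(P1, v0, 144). refcount(pp0)=2>1 -> COPY to pp4. 5 ppages; refcounts: pp0:1 pp1:1 pp2:2 pp3:1 pp4:1
Op 4: fork(P1) -> P2. 5 ppages; refcounts: pp0:1 pp1:1 pp2:3 pp3:2 pp4:2
Op 5: write(P0, v2, 189). refcount(pp2)=3>1 -> COPY to pp5. 6 ppages; refcounts: pp0:1 pp1:1 pp2:2 pp3:2 pp4:2 pp5:1

Answer: 6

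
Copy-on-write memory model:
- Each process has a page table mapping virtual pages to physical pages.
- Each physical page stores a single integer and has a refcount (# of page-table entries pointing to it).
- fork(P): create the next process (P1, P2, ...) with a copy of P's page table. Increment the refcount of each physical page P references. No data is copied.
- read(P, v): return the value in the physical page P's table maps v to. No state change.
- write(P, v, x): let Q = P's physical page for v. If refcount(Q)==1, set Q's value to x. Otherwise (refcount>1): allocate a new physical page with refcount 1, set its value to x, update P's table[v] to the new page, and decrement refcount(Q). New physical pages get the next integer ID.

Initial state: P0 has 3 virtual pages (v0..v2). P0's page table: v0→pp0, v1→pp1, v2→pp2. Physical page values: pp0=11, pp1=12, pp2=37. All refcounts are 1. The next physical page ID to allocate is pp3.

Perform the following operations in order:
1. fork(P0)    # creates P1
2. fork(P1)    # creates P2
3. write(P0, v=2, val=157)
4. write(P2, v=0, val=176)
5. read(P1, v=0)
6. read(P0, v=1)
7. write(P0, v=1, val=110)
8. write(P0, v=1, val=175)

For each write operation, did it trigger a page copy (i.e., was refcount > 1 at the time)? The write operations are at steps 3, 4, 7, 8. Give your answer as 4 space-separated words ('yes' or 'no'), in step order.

Op 1: fork(P0) -> P1. 3 ppages; refcounts: pp0:2 pp1:2 pp2:2
Op 2: fork(P1) -> P2. 3 ppages; refcounts: pp0:3 pp1:3 pp2:3
Op 3: write(P0, v2, 157). refcount(pp2)=3>1 -> COPY to pp3. 4 ppages; refcounts: pp0:3 pp1:3 pp2:2 pp3:1
Op 4: write(P2, v0, 176). refcount(pp0)=3>1 -> COPY to pp4. 5 ppages; refcounts: pp0:2 pp1:3 pp2:2 pp3:1 pp4:1
Op 5: read(P1, v0) -> 11. No state change.
Op 6: read(P0, v1) -> 12. No state change.
Op 7: write(P0, v1, 110). refcount(pp1)=3>1 -> COPY to pp5. 6 ppages; refcounts: pp0:2 pp1:2 pp2:2 pp3:1 pp4:1 pp5:1
Op 8: write(P0, v1, 175). refcount(pp5)=1 -> write in place. 6 ppages; refcounts: pp0:2 pp1:2 pp2:2 pp3:1 pp4:1 pp5:1

yes yes yes no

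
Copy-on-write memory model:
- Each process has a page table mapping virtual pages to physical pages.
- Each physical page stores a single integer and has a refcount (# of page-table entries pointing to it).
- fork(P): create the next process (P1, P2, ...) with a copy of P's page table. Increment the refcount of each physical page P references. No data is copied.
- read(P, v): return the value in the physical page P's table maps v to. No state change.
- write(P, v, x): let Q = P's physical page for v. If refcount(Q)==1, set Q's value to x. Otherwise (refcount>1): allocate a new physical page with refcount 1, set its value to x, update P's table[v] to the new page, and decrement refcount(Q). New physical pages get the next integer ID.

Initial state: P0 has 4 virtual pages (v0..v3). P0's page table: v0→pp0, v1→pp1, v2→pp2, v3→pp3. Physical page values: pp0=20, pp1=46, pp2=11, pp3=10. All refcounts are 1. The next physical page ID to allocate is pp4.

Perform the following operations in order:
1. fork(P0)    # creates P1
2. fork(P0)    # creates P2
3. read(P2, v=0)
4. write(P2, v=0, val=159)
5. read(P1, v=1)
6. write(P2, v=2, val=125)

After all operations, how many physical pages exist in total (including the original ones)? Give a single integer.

Answer: 6

Derivation:
Op 1: fork(P0) -> P1. 4 ppages; refcounts: pp0:2 pp1:2 pp2:2 pp3:2
Op 2: fork(P0) -> P2. 4 ppages; refcounts: pp0:3 pp1:3 pp2:3 pp3:3
Op 3: read(P2, v0) -> 20. No state change.
Op 4: write(P2, v0, 159). refcount(pp0)=3>1 -> COPY to pp4. 5 ppages; refcounts: pp0:2 pp1:3 pp2:3 pp3:3 pp4:1
Op 5: read(P1, v1) -> 46. No state change.
Op 6: write(P2, v2, 125). refcount(pp2)=3>1 -> COPY to pp5. 6 ppages; refcounts: pp0:2 pp1:3 pp2:2 pp3:3 pp4:1 pp5:1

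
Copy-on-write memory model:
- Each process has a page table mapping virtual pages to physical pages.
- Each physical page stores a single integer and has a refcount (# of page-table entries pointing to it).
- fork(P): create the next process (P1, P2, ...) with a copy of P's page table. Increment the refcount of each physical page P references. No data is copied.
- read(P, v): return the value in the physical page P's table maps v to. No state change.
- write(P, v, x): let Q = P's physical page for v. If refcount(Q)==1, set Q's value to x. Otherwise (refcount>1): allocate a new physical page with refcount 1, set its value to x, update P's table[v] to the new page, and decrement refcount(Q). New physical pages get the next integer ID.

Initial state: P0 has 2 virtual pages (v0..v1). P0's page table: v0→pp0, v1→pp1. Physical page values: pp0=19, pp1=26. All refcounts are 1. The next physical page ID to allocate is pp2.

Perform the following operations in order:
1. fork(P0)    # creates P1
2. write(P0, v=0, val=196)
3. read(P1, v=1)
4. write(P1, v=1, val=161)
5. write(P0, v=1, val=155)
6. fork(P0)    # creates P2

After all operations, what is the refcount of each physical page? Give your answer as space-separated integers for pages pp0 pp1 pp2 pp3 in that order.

Answer: 1 2 2 1

Derivation:
Op 1: fork(P0) -> P1. 2 ppages; refcounts: pp0:2 pp1:2
Op 2: write(P0, v0, 196). refcount(pp0)=2>1 -> COPY to pp2. 3 ppages; refcounts: pp0:1 pp1:2 pp2:1
Op 3: read(P1, v1) -> 26. No state change.
Op 4: write(P1, v1, 161). refcount(pp1)=2>1 -> COPY to pp3. 4 ppages; refcounts: pp0:1 pp1:1 pp2:1 pp3:1
Op 5: write(P0, v1, 155). refcount(pp1)=1 -> write in place. 4 ppages; refcounts: pp0:1 pp1:1 pp2:1 pp3:1
Op 6: fork(P0) -> P2. 4 ppages; refcounts: pp0:1 pp1:2 pp2:2 pp3:1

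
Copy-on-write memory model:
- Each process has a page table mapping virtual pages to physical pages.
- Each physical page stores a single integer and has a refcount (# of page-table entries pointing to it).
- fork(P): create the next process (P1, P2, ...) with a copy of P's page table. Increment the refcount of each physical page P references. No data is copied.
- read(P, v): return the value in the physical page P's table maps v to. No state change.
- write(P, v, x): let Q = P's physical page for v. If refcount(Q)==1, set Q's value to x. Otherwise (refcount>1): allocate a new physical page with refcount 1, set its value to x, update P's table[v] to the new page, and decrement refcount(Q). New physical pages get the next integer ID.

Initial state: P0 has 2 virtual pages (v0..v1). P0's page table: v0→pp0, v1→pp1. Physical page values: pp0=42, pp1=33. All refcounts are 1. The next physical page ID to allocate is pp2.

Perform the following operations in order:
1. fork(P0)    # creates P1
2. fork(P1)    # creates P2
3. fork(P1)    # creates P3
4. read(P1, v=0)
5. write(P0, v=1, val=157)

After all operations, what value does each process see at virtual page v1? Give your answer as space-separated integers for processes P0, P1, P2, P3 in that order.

Op 1: fork(P0) -> P1. 2 ppages; refcounts: pp0:2 pp1:2
Op 2: fork(P1) -> P2. 2 ppages; refcounts: pp0:3 pp1:3
Op 3: fork(P1) -> P3. 2 ppages; refcounts: pp0:4 pp1:4
Op 4: read(P1, v0) -> 42. No state change.
Op 5: write(P0, v1, 157). refcount(pp1)=4>1 -> COPY to pp2. 3 ppages; refcounts: pp0:4 pp1:3 pp2:1
P0: v1 -> pp2 = 157
P1: v1 -> pp1 = 33
P2: v1 -> pp1 = 33
P3: v1 -> pp1 = 33

Answer: 157 33 33 33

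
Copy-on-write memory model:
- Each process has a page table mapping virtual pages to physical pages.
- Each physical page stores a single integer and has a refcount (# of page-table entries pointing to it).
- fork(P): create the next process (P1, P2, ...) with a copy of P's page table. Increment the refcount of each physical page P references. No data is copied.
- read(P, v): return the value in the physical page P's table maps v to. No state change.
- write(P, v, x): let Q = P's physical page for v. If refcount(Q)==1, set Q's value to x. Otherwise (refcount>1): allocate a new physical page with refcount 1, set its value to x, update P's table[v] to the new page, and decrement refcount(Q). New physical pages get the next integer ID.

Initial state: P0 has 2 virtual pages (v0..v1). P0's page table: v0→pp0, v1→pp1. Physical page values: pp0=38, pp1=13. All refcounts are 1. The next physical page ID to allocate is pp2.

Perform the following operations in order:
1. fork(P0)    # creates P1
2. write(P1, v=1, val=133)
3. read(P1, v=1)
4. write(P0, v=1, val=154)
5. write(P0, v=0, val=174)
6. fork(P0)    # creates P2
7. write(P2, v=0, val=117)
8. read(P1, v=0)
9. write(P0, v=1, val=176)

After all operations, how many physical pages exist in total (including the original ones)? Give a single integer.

Answer: 6

Derivation:
Op 1: fork(P0) -> P1. 2 ppages; refcounts: pp0:2 pp1:2
Op 2: write(P1, v1, 133). refcount(pp1)=2>1 -> COPY to pp2. 3 ppages; refcounts: pp0:2 pp1:1 pp2:1
Op 3: read(P1, v1) -> 133. No state change.
Op 4: write(P0, v1, 154). refcount(pp1)=1 -> write in place. 3 ppages; refcounts: pp0:2 pp1:1 pp2:1
Op 5: write(P0, v0, 174). refcount(pp0)=2>1 -> COPY to pp3. 4 ppages; refcounts: pp0:1 pp1:1 pp2:1 pp3:1
Op 6: fork(P0) -> P2. 4 ppages; refcounts: pp0:1 pp1:2 pp2:1 pp3:2
Op 7: write(P2, v0, 117). refcount(pp3)=2>1 -> COPY to pp4. 5 ppages; refcounts: pp0:1 pp1:2 pp2:1 pp3:1 pp4:1
Op 8: read(P1, v0) -> 38. No state change.
Op 9: write(P0, v1, 176). refcount(pp1)=2>1 -> COPY to pp5. 6 ppages; refcounts: pp0:1 pp1:1 pp2:1 pp3:1 pp4:1 pp5:1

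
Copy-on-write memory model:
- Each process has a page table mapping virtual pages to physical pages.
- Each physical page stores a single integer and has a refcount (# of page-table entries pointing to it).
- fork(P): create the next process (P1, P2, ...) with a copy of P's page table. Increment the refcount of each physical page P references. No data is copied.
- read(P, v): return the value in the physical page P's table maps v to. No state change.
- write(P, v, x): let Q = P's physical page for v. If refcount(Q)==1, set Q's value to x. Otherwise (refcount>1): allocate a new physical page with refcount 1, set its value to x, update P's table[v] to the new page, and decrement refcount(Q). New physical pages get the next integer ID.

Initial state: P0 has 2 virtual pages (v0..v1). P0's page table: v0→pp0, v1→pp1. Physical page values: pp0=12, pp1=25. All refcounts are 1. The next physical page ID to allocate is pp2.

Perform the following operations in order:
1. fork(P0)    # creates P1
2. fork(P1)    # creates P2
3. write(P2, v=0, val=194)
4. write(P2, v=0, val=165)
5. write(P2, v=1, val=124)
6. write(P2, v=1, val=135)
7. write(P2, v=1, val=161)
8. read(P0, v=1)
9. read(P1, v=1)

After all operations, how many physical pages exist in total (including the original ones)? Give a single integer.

Op 1: fork(P0) -> P1. 2 ppages; refcounts: pp0:2 pp1:2
Op 2: fork(P1) -> P2. 2 ppages; refcounts: pp0:3 pp1:3
Op 3: write(P2, v0, 194). refcount(pp0)=3>1 -> COPY to pp2. 3 ppages; refcounts: pp0:2 pp1:3 pp2:1
Op 4: write(P2, v0, 165). refcount(pp2)=1 -> write in place. 3 ppages; refcounts: pp0:2 pp1:3 pp2:1
Op 5: write(P2, v1, 124). refcount(pp1)=3>1 -> COPY to pp3. 4 ppages; refcounts: pp0:2 pp1:2 pp2:1 pp3:1
Op 6: write(P2, v1, 135). refcount(pp3)=1 -> write in place. 4 ppages; refcounts: pp0:2 pp1:2 pp2:1 pp3:1
Op 7: write(P2, v1, 161). refcount(pp3)=1 -> write in place. 4 ppages; refcounts: pp0:2 pp1:2 pp2:1 pp3:1
Op 8: read(P0, v1) -> 25. No state change.
Op 9: read(P1, v1) -> 25. No state change.

Answer: 4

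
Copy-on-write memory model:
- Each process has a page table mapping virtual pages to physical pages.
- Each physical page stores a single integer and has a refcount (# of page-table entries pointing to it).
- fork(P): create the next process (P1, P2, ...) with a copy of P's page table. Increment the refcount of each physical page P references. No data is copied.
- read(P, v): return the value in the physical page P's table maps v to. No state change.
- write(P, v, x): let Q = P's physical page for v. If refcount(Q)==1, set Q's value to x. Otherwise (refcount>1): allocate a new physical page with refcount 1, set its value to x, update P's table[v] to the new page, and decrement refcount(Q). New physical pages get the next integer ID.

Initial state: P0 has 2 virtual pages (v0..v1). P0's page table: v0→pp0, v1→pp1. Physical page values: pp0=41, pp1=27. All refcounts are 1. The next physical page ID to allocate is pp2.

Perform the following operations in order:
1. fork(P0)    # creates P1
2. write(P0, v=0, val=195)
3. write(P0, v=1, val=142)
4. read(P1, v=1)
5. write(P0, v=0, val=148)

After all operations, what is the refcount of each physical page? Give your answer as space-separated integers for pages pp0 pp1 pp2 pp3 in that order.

Answer: 1 1 1 1

Derivation:
Op 1: fork(P0) -> P1. 2 ppages; refcounts: pp0:2 pp1:2
Op 2: write(P0, v0, 195). refcount(pp0)=2>1 -> COPY to pp2. 3 ppages; refcounts: pp0:1 pp1:2 pp2:1
Op 3: write(P0, v1, 142). refcount(pp1)=2>1 -> COPY to pp3. 4 ppages; refcounts: pp0:1 pp1:1 pp2:1 pp3:1
Op 4: read(P1, v1) -> 27. No state change.
Op 5: write(P0, v0, 148). refcount(pp2)=1 -> write in place. 4 ppages; refcounts: pp0:1 pp1:1 pp2:1 pp3:1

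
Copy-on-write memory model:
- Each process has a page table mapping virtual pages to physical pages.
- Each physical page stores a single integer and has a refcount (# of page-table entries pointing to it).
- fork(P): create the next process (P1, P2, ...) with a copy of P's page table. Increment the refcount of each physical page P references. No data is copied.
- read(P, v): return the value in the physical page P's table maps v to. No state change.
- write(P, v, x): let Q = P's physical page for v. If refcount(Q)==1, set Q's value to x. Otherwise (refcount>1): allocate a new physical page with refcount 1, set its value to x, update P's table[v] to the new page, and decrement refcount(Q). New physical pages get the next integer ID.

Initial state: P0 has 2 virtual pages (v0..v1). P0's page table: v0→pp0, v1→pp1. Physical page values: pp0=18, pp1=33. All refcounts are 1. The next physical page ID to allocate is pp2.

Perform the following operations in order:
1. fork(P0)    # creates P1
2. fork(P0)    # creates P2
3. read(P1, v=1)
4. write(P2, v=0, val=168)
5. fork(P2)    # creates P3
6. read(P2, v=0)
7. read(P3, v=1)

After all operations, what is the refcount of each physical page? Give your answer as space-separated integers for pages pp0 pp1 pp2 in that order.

Op 1: fork(P0) -> P1. 2 ppages; refcounts: pp0:2 pp1:2
Op 2: fork(P0) -> P2. 2 ppages; refcounts: pp0:3 pp1:3
Op 3: read(P1, v1) -> 33. No state change.
Op 4: write(P2, v0, 168). refcount(pp0)=3>1 -> COPY to pp2. 3 ppages; refcounts: pp0:2 pp1:3 pp2:1
Op 5: fork(P2) -> P3. 3 ppages; refcounts: pp0:2 pp1:4 pp2:2
Op 6: read(P2, v0) -> 168. No state change.
Op 7: read(P3, v1) -> 33. No state change.

Answer: 2 4 2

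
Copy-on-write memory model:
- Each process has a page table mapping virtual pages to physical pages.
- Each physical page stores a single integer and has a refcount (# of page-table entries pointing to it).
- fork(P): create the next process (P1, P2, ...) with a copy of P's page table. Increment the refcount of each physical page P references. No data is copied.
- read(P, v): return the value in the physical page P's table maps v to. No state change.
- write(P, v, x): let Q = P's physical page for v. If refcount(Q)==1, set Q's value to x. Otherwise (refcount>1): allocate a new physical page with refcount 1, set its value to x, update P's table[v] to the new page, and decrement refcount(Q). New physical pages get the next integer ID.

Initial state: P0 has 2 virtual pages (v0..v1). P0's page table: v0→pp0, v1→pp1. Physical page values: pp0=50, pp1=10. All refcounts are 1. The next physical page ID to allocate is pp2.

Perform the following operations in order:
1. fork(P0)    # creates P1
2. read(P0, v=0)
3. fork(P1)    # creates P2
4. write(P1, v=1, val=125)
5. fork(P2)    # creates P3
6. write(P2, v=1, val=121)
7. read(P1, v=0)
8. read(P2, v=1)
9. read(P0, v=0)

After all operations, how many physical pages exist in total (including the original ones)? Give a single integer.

Op 1: fork(P0) -> P1. 2 ppages; refcounts: pp0:2 pp1:2
Op 2: read(P0, v0) -> 50. No state change.
Op 3: fork(P1) -> P2. 2 ppages; refcounts: pp0:3 pp1:3
Op 4: write(P1, v1, 125). refcount(pp1)=3>1 -> COPY to pp2. 3 ppages; refcounts: pp0:3 pp1:2 pp2:1
Op 5: fork(P2) -> P3. 3 ppages; refcounts: pp0:4 pp1:3 pp2:1
Op 6: write(P2, v1, 121). refcount(pp1)=3>1 -> COPY to pp3. 4 ppages; refcounts: pp0:4 pp1:2 pp2:1 pp3:1
Op 7: read(P1, v0) -> 50. No state change.
Op 8: read(P2, v1) -> 121. No state change.
Op 9: read(P0, v0) -> 50. No state change.

Answer: 4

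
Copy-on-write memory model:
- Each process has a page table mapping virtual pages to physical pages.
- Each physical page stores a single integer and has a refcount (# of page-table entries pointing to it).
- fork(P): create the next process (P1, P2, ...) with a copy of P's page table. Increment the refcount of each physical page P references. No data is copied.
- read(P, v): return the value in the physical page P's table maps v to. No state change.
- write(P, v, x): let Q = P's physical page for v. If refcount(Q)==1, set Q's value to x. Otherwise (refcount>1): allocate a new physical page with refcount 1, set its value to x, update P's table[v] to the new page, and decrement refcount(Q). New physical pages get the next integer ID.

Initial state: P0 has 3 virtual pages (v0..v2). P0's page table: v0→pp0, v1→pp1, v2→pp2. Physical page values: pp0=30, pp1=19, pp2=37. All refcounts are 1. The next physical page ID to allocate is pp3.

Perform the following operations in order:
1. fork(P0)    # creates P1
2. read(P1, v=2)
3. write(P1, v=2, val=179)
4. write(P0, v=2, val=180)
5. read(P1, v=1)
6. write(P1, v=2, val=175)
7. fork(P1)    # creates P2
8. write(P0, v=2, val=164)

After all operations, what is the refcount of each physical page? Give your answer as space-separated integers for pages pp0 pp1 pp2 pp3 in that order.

Op 1: fork(P0) -> P1. 3 ppages; refcounts: pp0:2 pp1:2 pp2:2
Op 2: read(P1, v2) -> 37. No state change.
Op 3: write(P1, v2, 179). refcount(pp2)=2>1 -> COPY to pp3. 4 ppages; refcounts: pp0:2 pp1:2 pp2:1 pp3:1
Op 4: write(P0, v2, 180). refcount(pp2)=1 -> write in place. 4 ppages; refcounts: pp0:2 pp1:2 pp2:1 pp3:1
Op 5: read(P1, v1) -> 19. No state change.
Op 6: write(P1, v2, 175). refcount(pp3)=1 -> write in place. 4 ppages; refcounts: pp0:2 pp1:2 pp2:1 pp3:1
Op 7: fork(P1) -> P2. 4 ppages; refcounts: pp0:3 pp1:3 pp2:1 pp3:2
Op 8: write(P0, v2, 164). refcount(pp2)=1 -> write in place. 4 ppages; refcounts: pp0:3 pp1:3 pp2:1 pp3:2

Answer: 3 3 1 2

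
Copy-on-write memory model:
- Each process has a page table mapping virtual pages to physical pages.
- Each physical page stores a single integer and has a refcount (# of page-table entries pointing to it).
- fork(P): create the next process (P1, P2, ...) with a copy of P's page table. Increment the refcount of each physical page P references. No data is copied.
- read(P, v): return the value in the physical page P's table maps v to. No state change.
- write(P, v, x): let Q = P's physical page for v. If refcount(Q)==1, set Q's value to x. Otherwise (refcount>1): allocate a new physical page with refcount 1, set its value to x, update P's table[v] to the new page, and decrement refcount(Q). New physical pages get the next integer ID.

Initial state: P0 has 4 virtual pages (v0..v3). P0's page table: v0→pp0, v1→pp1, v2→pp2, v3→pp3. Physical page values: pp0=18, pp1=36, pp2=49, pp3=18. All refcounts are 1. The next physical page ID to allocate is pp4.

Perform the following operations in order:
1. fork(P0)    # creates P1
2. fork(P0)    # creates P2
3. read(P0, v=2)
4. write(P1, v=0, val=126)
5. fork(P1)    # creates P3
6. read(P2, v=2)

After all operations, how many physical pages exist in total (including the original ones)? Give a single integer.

Op 1: fork(P0) -> P1. 4 ppages; refcounts: pp0:2 pp1:2 pp2:2 pp3:2
Op 2: fork(P0) -> P2. 4 ppages; refcounts: pp0:3 pp1:3 pp2:3 pp3:3
Op 3: read(P0, v2) -> 49. No state change.
Op 4: write(P1, v0, 126). refcount(pp0)=3>1 -> COPY to pp4. 5 ppages; refcounts: pp0:2 pp1:3 pp2:3 pp3:3 pp4:1
Op 5: fork(P1) -> P3. 5 ppages; refcounts: pp0:2 pp1:4 pp2:4 pp3:4 pp4:2
Op 6: read(P2, v2) -> 49. No state change.

Answer: 5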